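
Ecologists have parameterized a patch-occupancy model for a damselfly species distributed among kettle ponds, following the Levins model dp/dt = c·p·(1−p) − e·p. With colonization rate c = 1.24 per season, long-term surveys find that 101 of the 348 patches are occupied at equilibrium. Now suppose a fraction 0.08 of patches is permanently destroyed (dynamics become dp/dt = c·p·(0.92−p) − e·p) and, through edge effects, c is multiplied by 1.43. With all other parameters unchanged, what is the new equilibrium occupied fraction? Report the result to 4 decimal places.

0.4237

Observed p* = 101/348 = 0.29023.
Balance c(1−p*) = e gives e = 1.24×(1 − 0.29023) = 0.88011.
New p* = 0.92 − e/c = 0.92 − 0.88011/1.77320 = 0.42366.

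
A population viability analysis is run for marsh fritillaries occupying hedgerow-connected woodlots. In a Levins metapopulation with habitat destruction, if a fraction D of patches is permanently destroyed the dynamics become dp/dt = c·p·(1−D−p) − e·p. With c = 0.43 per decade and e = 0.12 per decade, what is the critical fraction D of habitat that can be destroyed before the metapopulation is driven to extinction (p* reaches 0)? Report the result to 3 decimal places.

0.721

The nontrivial equilibrium is p* = (1−D) − e/c; extinction occurs when this hits zero.
So D_crit = 1 − e/c = 1 − 0.12/0.43 = 1 − 0.2791 = 0.7209.
Note this equals the original equilibrium occupancy — the Levins extinction-debt result.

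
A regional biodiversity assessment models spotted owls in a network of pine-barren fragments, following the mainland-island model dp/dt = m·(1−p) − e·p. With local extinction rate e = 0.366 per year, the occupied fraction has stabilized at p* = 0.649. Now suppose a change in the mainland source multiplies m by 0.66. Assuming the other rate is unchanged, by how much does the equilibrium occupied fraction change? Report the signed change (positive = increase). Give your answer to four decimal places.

Balance m(1−p*) = e·p* gives m = e·p*/(1−p*) = 0.366×0.64900/0.35100 = 0.67674.
New p* = m/(m+e) = 0.44665/(0.44665+0.36600) = 0.54962.
Δp* = 0.54962 − 0.64900 = -0.09938.

-0.0994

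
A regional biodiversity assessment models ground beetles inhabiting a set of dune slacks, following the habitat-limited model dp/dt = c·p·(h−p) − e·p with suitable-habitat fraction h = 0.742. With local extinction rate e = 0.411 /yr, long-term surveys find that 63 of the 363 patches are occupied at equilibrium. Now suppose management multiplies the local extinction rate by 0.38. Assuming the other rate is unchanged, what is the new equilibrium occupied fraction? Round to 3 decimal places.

0.526

Observed p* = 63/363 = 0.17355.
Balance c(h−p*) = e gives c = e/(0.742 − 0.17355) = 0.411/0.56845 = 0.72302.
New p* = 0.742 − e/c = 0.742 − 0.15618/0.72302 = 0.52599.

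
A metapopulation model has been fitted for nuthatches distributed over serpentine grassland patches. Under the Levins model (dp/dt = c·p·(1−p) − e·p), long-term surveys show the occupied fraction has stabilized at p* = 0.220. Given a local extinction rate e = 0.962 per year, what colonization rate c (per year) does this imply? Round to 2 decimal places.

1.23

At equilibrium c(1−p*) = e, so c = e/(1−p*).
c = 0.962/(1 − 0.220) = 0.962/0.7800 = 1.2333.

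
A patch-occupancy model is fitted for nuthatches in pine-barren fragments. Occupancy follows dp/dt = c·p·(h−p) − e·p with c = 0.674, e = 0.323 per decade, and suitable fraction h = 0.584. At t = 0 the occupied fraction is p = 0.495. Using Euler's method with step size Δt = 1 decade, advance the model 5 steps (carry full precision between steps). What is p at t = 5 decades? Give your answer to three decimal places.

Update rule: p ← p + [c·p·(h−p) − e·p]·Δt with Δt = 1.
p: 0.49500 → 0.36481  (Δp = -0.13019)
p: 0.36481 → 0.30087  (Δp = -0.06394)
p: 0.30087 → 0.26110  (Δp = -0.03977)
p: 0.26110 → 0.23359  (Δp = -0.02751)
p: 0.23359 → 0.21331  (Δp = -0.02028)

0.213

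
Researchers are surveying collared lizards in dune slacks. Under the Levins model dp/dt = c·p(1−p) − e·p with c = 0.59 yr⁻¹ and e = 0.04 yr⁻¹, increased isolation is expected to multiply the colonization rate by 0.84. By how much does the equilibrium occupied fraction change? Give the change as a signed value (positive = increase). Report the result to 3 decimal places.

-0.013

Before: p* = 1 − 0.04/0.59 = 0.9322.
After the change, c = 0.4956, e = 0.04, so p* = 1 − 0.04/0.4956 = 0.9193.
Δp* = 0.9193 − 0.9322 = -0.0129.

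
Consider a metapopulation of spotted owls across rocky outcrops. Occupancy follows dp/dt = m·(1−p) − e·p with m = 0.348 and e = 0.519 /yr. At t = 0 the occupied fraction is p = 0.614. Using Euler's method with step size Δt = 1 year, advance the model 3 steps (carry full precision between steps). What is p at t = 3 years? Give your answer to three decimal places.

Update rule: p ← p + [m·(1−p) − e·p]·Δt with Δt = 1.
p: 0.61400 → 0.42966  (Δp = -0.18434)
p: 0.42966 → 0.40515  (Δp = -0.02452)
p: 0.40515 → 0.40188  (Δp = -0.00326)

0.402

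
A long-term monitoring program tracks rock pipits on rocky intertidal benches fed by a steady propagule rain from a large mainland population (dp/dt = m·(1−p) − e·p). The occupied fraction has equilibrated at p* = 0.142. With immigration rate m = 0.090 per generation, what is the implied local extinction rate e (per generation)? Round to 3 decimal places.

At equilibrium m(1−p*) = e·p*, so e = m(1−p*)/p*.
e = 0.090 × 0.8580 / 0.142 = 0.5438.

0.544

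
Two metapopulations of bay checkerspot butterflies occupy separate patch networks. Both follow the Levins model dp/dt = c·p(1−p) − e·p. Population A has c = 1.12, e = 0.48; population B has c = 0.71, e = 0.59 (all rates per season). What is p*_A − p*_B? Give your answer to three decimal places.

0.402

A: p*_A = 1 − 0.48/1.12 = 0.5714.
B: p*_B = 1 − 0.59/0.71 = 0.1690.
p*_A − p*_B = 0.5714 − 0.1690 = 0.4024.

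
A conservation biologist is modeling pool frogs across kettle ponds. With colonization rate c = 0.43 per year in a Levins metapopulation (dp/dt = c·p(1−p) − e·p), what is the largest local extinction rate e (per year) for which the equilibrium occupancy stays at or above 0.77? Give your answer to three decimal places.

0.099

1 − e/c ≥ 0.77 ⇒ e ≤ c(1 − 0.77) = 0.43 × 0.2300.
e_max = 0.0989.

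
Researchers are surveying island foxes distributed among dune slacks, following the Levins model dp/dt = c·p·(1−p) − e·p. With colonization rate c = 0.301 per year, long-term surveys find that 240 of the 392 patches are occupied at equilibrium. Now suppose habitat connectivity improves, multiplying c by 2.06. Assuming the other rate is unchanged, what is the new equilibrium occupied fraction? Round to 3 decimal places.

0.812

Observed p* = 240/392 = 0.61224.
Balance c(1−p*) = e gives e = 0.301×(1 − 0.61224) = 0.11672.
New p* = 1 − e/c = 1 − 0.11672/0.62006 = 0.81176.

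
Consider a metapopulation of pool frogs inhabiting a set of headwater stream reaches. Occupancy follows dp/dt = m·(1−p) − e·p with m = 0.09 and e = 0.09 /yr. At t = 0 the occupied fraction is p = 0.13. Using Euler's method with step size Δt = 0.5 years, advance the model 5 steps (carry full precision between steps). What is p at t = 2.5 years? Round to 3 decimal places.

Update rule: p ← p + [m·(1−p) − e·p]·Δt with Δt = 0.5.
  1  |  dp/dt·Δt = +0.033300  |  p_1 = 0.163300
  2  |  dp/dt·Δt = +0.030303  |  p_2 = 0.193603
  3  |  dp/dt·Δt = +0.027576  |  p_3 = 0.221179
  4  |  dp/dt·Δt = +0.025094  |  p_4 = 0.246273
  5  |  dp/dt·Δt = +0.022835  |  p_5 = 0.269108

0.269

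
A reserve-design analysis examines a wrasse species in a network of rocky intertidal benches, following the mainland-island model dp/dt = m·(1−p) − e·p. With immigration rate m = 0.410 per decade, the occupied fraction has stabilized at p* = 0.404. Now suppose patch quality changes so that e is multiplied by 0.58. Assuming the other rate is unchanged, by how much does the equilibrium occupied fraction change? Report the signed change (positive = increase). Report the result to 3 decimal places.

0.135

Balance m(1−p*) = e·p* gives e = m(1−p*)/p* = 0.410×0.59600/0.40400 = 0.60485.
New p* = m/(m+e) = 0.41000/(0.41000+0.35081) = 0.53890.
Δp* = 0.53890 − 0.40400 = +0.13490.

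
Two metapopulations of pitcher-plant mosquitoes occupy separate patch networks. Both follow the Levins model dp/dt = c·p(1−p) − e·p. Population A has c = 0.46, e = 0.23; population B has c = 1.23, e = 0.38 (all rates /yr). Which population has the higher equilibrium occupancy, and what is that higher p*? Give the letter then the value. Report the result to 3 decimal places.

A: p*_A = 1 − 0.23/0.46 = 0.5000.
B: p*_B = 1 − 0.38/1.23 = 0.6911.
B is higher at 0.6911.

B, 0.691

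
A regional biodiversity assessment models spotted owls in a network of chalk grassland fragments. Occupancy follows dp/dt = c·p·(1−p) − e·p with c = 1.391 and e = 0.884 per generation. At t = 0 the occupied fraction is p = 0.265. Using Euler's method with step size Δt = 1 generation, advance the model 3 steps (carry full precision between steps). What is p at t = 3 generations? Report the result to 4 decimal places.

0.3447

Update rule: p ← p + [c·p·(1−p) − e·p]·Δt with Δt = 1.
t = 1: p = 0.26500 + (+0.03667) = 0.30167
t = 2: p = 0.30167 + (+0.02636) = 0.32803
t = 3: p = 0.32803 + (+0.01663) = 0.34466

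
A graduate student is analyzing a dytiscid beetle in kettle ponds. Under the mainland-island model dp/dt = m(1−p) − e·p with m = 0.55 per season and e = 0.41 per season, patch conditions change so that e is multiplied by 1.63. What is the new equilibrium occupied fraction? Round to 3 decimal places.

Before: p* = 0.55/(0.55+0.41) = 0.5729.
After: m = 0.55, e = 0.6683; p* = 0.55/1.2183 = 0.4514.

0.451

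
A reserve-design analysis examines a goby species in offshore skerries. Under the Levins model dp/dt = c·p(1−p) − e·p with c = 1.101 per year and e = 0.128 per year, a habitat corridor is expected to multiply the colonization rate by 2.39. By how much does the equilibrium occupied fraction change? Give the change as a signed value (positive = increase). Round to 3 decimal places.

Before: p* = 1 − 0.128/1.101 = 0.8837.
After the change, c = 2.63139, e = 0.128, so p* = 1 − 0.128/2.63139 = 0.9514.
Δp* = 0.9514 − 0.8837 = +0.0676.

0.068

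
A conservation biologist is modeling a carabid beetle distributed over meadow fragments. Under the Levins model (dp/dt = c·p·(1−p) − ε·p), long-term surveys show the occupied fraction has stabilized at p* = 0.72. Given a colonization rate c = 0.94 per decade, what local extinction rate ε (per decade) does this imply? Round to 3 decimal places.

At equilibrium c(1−p*) = ε.
ε = 0.94 × (1 − 0.72) = 0.94 × 0.2800 = 0.2632.

0.263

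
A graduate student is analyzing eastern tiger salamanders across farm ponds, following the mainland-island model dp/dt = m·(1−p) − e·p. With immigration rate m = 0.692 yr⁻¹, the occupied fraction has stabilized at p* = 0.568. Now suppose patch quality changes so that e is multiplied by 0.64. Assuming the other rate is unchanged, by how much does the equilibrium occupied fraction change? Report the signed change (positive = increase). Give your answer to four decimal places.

Balance m(1−p*) = e·p* gives e = m(1−p*)/p* = 0.692×0.43200/0.56800 = 0.52631.
New p* = m/(m+e) = 0.69200/(0.69200+0.33684) = 0.67260.
Δp* = 0.67260 − 0.56800 = +0.10460.

0.1046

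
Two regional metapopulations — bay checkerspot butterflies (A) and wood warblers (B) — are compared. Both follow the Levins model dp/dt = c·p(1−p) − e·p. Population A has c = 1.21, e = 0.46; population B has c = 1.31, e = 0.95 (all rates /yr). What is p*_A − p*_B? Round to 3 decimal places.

0.345

A: p*_A = 1 − 0.46/1.21 = 0.6198.
B: p*_B = 1 − 0.95/1.31 = 0.2748.
p*_A − p*_B = 0.6198 − 0.2748 = 0.3450.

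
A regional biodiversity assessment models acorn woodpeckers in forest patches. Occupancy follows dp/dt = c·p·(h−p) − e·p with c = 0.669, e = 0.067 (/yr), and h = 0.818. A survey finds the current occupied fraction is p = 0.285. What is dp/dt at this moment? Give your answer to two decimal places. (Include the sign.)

0.08

Colonization term: c·p·(h−p) = 0.669×0.285×0.5330 = 0.10162.
Extinction term: e·p = 0.01910.
dp/dt = 0.10162 − 0.01910 = 0.08253.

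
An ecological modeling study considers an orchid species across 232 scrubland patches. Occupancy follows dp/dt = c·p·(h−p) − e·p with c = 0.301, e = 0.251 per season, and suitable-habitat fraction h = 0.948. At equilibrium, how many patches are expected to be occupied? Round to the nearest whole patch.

p* = h − e/c = 0.948 − 0.8339 = 0.1141.
Expected occupied patches = N × p* = 232 × 0.1141 = 26.47 ≈ 26.

26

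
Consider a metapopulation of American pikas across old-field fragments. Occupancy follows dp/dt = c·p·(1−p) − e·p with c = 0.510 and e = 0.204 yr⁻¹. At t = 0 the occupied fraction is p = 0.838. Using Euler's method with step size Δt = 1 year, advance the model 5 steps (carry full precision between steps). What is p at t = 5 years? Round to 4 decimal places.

0.6249

Update rule: p ← p + [c·p·(1−p) − e·p]·Δt with Δt = 1.
step 1: Δp = -0.10172, p = 0.73628
step 2: Δp = -0.05118, p = 0.68511
step 3: Δp = -0.02974, p = 0.65537
step 4: Δp = -0.01851, p = 0.63686
step 5: Δp = -0.01197, p = 0.62489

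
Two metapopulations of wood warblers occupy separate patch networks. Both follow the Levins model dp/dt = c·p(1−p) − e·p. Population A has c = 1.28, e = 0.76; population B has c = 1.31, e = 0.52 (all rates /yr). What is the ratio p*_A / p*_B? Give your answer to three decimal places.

A: p*_A = 1 − 0.76/1.28 = 0.4062.
B: p*_B = 1 − 0.52/1.31 = 0.6031.
p*_A / p*_B = 0.4062/0.6031 = 0.6737.

0.674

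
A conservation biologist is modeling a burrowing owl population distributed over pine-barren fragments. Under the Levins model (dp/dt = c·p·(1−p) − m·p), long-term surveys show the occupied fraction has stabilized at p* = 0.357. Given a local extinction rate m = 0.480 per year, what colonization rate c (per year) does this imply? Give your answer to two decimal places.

At equilibrium c(1−p*) = m, so c = m/(1−p*).
c = 0.480/(1 − 0.357) = 0.480/0.6430 = 0.7465.

0.75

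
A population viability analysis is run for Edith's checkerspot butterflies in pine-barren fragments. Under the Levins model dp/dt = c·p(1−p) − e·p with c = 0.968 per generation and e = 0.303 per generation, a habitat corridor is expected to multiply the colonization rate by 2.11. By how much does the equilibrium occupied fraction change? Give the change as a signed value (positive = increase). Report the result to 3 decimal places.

Before: p* = 1 − 0.303/0.968 = 0.6870.
After the change, c = 2.04248, e = 0.303, so p* = 1 − 0.303/2.04248 = 0.8517.
Δp* = 0.8517 − 0.6870 = +0.1647.

0.165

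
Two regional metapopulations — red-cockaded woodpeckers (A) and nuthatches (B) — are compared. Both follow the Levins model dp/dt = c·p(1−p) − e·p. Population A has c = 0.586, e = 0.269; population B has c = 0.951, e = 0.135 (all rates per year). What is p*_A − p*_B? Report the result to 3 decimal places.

A: p*_A = 1 − 0.269/0.586 = 0.5410.
B: p*_B = 1 − 0.135/0.951 = 0.8580.
p*_A − p*_B = 0.5410 − 0.8580 = -0.3171.

-0.317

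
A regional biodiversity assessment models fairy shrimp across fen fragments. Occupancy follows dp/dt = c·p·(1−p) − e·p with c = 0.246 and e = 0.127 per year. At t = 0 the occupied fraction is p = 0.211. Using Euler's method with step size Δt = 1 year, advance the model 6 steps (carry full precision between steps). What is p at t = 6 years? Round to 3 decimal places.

0.296

Update rule: p ← p + [c·p·(1−p) − e·p]·Δt with Δt = 1.
step 1: Δp = +0.01416, p = 0.22516
step 2: Δp = +0.01432, p = 0.23948
step 3: Δp = +0.01439, p = 0.25387
step 4: Δp = +0.01436, p = 0.26823
step 5: Δp = +0.01422, p = 0.28245
step 6: Δp = +0.01399, p = 0.29643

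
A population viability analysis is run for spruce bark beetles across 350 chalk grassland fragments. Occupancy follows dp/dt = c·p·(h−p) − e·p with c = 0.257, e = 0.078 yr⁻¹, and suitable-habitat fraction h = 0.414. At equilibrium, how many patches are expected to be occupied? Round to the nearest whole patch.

39

p* = h − e/c = 0.414 − 0.3035 = 0.1105.
Expected occupied patches = N × p* = 350 × 0.1105 = 38.67 ≈ 39.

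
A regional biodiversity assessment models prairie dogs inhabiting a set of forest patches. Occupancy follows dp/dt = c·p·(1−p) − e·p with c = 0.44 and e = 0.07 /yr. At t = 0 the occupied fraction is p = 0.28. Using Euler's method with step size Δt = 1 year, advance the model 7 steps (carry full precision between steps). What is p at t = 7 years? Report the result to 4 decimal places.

Update rule: p ← p + [c·p·(1−p) − e·p]·Δt with Δt = 1.
step 1: Δp = +0.06910, p = 0.34910
step 2: Δp = +0.07554, p = 0.42465
step 3: Δp = +0.07778, p = 0.50242
step 4: Δp = +0.07483, p = 0.57725
step 5: Δp = +0.06697, p = 0.64422
step 6: Δp = +0.05575, p = 0.69997
step 7: Δp = +0.04341, p = 0.74338

0.7434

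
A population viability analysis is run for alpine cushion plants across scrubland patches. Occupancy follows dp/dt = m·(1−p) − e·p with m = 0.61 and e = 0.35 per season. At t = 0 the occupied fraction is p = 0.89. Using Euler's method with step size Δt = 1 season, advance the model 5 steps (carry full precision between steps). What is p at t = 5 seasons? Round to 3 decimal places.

Update rule: p ← p + [m·(1−p) − e·p]·Δt with Δt = 1.
p: 0.89000 → 0.64560  (Δp = -0.24440)
p: 0.64560 → 0.63582  (Δp = -0.00978)
p: 0.63582 → 0.63543  (Δp = -0.00039)
p: 0.63543 → 0.63542  (Δp = -0.00002)
p: 0.63542 → 0.63542  (Δp = -0.00000)

0.635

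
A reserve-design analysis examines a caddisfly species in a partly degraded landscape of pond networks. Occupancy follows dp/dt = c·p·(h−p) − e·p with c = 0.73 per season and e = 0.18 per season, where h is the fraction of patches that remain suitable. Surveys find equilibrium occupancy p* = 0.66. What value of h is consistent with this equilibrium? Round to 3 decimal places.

0.907

At equilibrium c(h−p*) = e, so h = p* + e/c.
h = 0.66 + 0.18/0.73 = 0.66 + 0.2466 = 0.9066.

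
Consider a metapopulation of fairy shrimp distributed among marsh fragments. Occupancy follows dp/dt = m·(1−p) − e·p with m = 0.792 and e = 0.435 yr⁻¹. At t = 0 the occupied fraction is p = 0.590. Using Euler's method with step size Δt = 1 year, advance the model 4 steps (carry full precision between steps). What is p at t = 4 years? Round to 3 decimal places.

0.645

Update rule: p ← p + [m·(1−p) − e·p]·Δt with Δt = 1.
  1  |  dp/dt·Δt = +0.068070  |  p_1 = 0.658070
  2  |  dp/dt·Δt = -0.015452  |  p_2 = 0.642618
  3  |  dp/dt·Δt = +0.003508  |  p_3 = 0.646126
  4  |  dp/dt·Δt = -0.000796  |  p_4 = 0.645329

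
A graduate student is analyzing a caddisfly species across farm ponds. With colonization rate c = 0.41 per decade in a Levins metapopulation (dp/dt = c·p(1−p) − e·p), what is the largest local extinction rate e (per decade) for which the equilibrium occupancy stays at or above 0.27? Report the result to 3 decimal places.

0.299

1 − e/c ≥ 0.27 ⇒ e ≤ c(1 − 0.27) = 0.41 × 0.7300.
e_max = 0.2993.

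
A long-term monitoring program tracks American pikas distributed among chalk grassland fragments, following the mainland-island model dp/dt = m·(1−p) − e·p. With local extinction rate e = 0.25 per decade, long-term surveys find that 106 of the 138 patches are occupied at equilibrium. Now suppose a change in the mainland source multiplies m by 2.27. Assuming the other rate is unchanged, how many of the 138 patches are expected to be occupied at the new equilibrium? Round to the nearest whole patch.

122

Observed p* = 106/138 = 0.76812.
Balance m(1−p*) = e·p* gives m = e·p*/(1−p*) = 0.25×0.76812/0.23188 = 0.82814.
New p* = m/(m+e) = 1.87988/(1.87988+0.25000) = 0.88262.
Expected occupied = 138 × 0.88262 = 121.80 ≈ 122.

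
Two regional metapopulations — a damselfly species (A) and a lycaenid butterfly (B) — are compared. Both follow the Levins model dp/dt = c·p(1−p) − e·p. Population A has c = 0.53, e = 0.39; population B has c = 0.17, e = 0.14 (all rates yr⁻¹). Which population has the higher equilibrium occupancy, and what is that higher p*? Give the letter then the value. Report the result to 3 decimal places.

A: p*_A = 1 − 0.39/0.53 = 0.2642.
B: p*_B = 1 − 0.14/0.17 = 0.1765.
A is higher at 0.2642.

A, 0.264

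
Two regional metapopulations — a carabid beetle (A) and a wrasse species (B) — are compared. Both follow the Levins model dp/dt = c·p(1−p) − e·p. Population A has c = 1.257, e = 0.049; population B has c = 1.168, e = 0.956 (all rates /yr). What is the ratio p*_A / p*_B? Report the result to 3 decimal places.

5.295

A: p*_A = 1 − 0.049/1.257 = 0.9610.
B: p*_B = 1 − 0.956/1.168 = 0.1815.
p*_A / p*_B = 0.9610/0.1815 = 5.2947.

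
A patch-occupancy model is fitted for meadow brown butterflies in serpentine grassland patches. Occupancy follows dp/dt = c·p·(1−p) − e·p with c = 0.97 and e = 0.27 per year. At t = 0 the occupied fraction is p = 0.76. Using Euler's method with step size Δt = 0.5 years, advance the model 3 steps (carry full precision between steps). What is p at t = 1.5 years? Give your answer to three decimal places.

0.732

Update rule: p ← p + [c·p·(1−p) − e·p]·Δt with Δt = 0.5.
  1  |  dp/dt·Δt = -0.014136  |  p_1 = 0.745864
  2  |  dp/dt·Δt = -0.008759  |  p_2 = 0.737105
  3  |  dp/dt·Δt = -0.005525  |  p_3 = 0.731579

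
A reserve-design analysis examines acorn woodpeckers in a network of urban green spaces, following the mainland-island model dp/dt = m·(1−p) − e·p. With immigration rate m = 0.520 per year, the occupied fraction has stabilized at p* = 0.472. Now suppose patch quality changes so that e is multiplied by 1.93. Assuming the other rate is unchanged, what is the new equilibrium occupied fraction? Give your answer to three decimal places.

Balance m(1−p*) = e·p* gives e = m(1−p*)/p* = 0.520×0.52800/0.47200 = 0.58169.
New p* = m/(m+e) = 0.52000/(0.52000+1.12266) = 0.31656.

0.317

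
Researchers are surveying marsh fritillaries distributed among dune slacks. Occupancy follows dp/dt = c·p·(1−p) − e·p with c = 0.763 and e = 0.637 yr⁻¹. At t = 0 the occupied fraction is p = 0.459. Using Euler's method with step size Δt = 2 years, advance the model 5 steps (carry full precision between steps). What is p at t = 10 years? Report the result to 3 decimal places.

Update rule: p ← p + [c·p·(1−p) − e·p]·Δt with Δt = 2.
p: 0.45900 → 0.25317  (Δp = -0.20583)
p: 0.25317 → 0.21916  (Δp = -0.03401)
p: 0.21916 → 0.20109  (Δp = -0.01807)
p: 0.20109 → 0.19006  (Δp = -0.01103)
p: 0.19006 → 0.18283  (Δp = -0.00723)

0.183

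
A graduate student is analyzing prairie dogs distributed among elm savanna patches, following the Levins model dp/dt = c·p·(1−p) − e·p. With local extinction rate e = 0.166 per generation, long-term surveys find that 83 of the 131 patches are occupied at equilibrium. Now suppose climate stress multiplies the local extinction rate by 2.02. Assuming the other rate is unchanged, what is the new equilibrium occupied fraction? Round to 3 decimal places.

0.260

Observed p* = 83/131 = 0.63359.
Balance c(1−p*) = e gives c = e/(1 − 0.63359) = 0.166/0.36641 = 0.45304.
New p* = 1 − e/c = 1 − 0.33532/0.45304 = 0.25984.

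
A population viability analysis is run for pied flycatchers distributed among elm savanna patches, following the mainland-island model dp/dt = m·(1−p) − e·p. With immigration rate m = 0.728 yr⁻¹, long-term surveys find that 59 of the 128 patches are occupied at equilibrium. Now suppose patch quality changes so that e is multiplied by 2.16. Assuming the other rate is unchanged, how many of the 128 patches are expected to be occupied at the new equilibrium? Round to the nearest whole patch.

Observed p* = 59/128 = 0.46094.
Balance m(1−p*) = e·p* gives e = m(1−p*)/p* = 0.728×0.53906/0.46094 = 0.85138.
New p* = m/(m+e) = 0.72800/(0.72800+1.83898) = 0.28360.
Expected occupied = 128 × 0.28360 = 36.30 ≈ 36.

36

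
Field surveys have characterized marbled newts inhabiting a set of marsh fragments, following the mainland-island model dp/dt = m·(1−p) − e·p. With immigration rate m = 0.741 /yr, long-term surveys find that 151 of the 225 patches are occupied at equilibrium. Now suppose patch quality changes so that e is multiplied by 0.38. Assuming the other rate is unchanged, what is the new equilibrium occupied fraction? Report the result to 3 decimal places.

Observed p* = 151/225 = 0.67111.
Balance m(1−p*) = e·p* gives e = m(1−p*)/p* = 0.741×0.32889/0.67111 = 0.36314.
New p* = m/(m+e) = 0.74100/(0.74100+0.13799) = 0.84301.

0.843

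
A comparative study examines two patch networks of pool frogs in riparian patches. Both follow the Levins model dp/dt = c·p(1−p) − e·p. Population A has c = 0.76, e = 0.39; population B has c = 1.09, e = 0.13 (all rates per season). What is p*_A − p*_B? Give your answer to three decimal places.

-0.394

A: p*_A = 1 − 0.39/0.76 = 0.4868.
B: p*_B = 1 − 0.13/1.09 = 0.8807.
p*_A − p*_B = 0.4868 − 0.8807 = -0.3939.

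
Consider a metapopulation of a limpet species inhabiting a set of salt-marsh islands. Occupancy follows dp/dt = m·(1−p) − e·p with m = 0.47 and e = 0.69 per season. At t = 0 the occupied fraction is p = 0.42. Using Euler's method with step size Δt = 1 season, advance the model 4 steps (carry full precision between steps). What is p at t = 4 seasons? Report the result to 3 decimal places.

Update rule: p ← p + [m·(1−p) − e·p]·Δt with Δt = 1.
p: 0.42000 → 0.40280  (Δp = -0.01720)
p: 0.40280 → 0.40555  (Δp = +0.00275)
p: 0.40555 → 0.40511  (Δp = -0.00044)
p: 0.40511 → 0.40518  (Δp = +0.00007)

0.405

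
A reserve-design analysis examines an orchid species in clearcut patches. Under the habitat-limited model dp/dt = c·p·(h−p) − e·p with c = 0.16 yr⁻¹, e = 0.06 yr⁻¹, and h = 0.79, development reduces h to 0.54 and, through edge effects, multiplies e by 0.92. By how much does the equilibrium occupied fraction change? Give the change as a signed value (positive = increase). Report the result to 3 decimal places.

Before: p* = h − e/c = 0.79 − 0.06/0.16 = 0.79 − 0.3750 = 0.4150.
After: c = 0.16, e = 0.0552, h = 0.54; p* = 0.54 − 0.0552/0.16 = 0.1950.
Δp* = 0.1950 − 0.4150 = -0.2200.

-0.220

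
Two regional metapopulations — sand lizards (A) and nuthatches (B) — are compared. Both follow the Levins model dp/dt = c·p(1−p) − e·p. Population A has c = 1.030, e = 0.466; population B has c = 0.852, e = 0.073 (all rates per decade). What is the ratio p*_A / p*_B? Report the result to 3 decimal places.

A: p*_A = 1 − 0.466/1.030 = 0.5476.
B: p*_B = 1 − 0.073/0.852 = 0.9143.
p*_A / p*_B = 0.5476/0.9143 = 0.5989.

0.599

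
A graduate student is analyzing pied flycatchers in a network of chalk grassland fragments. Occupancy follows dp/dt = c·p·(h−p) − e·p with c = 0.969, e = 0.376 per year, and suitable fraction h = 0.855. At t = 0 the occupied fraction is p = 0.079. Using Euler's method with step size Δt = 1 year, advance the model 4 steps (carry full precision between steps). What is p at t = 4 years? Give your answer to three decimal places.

0.243

Update rule: p ← p + [c·p·(h−p) − e·p]·Δt with Δt = 1.
p: 0.07900 → 0.10870  (Δp = +0.02970)
p: 0.10870 → 0.14644  (Δp = +0.03774)
p: 0.14644 → 0.19192  (Δp = +0.04548)
p: 0.19192 → 0.24307  (Δp = +0.05115)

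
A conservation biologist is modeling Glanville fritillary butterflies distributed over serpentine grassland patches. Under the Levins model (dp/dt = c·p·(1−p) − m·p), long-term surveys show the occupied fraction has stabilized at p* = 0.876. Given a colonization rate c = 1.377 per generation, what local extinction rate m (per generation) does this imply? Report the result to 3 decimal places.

0.171

At equilibrium c(1−p*) = m.
m = 1.377 × (1 − 0.876) = 1.377 × 0.1240 = 0.1707.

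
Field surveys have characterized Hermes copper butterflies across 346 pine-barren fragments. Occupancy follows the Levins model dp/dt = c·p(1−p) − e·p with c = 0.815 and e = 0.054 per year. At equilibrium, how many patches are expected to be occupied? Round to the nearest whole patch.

323

p* = 1 − e/c = 1 − 0.054/0.815 = 0.9337.
Expected occupied patches = N × p* = 346 × 0.9337 = 323.07 ≈ 323.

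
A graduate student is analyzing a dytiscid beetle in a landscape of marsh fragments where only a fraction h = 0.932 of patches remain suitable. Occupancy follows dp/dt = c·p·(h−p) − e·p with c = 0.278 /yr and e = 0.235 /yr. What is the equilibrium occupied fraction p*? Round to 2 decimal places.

0.09

Setting dp/dt = 0 and dividing by p* gives c·(h−p*) = e.
So p* = h − e/c = 0.932 − 0.235/0.278 = 0.932 − 0.8453 = 0.0867.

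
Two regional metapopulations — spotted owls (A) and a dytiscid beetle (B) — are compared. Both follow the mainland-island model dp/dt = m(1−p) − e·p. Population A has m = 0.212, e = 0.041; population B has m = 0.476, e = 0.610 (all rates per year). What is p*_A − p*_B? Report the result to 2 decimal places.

A: p*_A = m/(m+e) = 0.212/0.2530 = 0.8379.
B: p*_B = 0.476/1.0860 = 0.4383.
p*_A − p*_B = 0.8379 − 0.4383 = 0.3996.

0.40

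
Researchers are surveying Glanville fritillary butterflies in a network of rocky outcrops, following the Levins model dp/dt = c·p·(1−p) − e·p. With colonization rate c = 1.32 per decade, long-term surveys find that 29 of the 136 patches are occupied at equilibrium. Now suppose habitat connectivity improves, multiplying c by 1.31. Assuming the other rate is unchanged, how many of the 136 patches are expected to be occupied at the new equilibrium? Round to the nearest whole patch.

54

Observed p* = 29/136 = 0.21324.
Balance c(1−p*) = e gives e = 1.32×(1 − 0.21324) = 1.03852.
New p* = 1 − e/c = 1 − 1.03852/1.72920 = 0.39942.
Expected occupied = 136 × 0.39942 = 54.32 ≈ 54.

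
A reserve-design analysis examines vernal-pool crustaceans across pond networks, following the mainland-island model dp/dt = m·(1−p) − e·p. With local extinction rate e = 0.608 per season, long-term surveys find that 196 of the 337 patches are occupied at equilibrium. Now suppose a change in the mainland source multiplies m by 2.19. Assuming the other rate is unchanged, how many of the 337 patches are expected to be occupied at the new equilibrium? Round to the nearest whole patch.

254

Observed p* = 196/337 = 0.58160.
Balance m(1−p*) = e·p* gives m = e·p*/(1−p*) = 0.608×0.58160/0.41840 = 0.84515.
New p* = m/(m+e) = 1.85088/(1.85088+0.60800) = 0.75273.
Expected occupied = 337 × 0.75273 = 253.67 ≈ 254.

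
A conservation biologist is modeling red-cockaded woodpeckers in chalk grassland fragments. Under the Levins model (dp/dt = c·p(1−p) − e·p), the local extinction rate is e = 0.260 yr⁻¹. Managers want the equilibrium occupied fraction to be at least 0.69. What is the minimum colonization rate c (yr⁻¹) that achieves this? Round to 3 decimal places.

0.839

p* = 1 − e/c ≥ 0.69 requires e/c ≤ 0.3100, i.e. c ≥ e/0.3100.
c_min = 0.260/0.3100 = 0.8387.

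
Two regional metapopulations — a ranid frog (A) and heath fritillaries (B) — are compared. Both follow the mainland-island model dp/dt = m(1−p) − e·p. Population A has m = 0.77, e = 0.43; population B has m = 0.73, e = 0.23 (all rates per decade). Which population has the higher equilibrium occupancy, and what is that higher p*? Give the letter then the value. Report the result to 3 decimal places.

B, 0.760

A: p*_A = m/(m+e) = 0.77/1.2000 = 0.6417.
B: p*_B = 0.73/0.9600 = 0.7604.
B is higher at 0.7604.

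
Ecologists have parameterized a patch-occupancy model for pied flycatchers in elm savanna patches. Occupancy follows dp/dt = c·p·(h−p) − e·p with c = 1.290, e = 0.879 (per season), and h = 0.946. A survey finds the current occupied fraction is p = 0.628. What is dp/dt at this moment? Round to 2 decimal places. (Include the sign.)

Colonization term: c·p·(h−p) = 1.290×0.628×0.3180 = 0.25762.
Extinction term: e·p = 0.55201.
dp/dt = 0.25762 − 0.55201 = -0.29439.

-0.29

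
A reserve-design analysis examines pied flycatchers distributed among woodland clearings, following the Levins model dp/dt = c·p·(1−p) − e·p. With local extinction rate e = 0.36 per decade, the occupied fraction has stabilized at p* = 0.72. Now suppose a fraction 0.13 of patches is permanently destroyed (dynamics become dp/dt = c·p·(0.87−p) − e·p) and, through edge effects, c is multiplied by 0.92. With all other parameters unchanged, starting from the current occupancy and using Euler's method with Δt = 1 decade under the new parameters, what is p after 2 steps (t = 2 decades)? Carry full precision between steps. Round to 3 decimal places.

0.573

Balance c(1−p*) = e gives c = e/(1 − 0.72000) = 0.36/0.28000 = 1.28571.
Starting from p₀ = 0.72000; update p ← p + (dp/dt)·Δt with the new parameters.
step 1: Δp = -0.13145, p = 0.58855
step 2: Δp = -0.01594, p = 0.57261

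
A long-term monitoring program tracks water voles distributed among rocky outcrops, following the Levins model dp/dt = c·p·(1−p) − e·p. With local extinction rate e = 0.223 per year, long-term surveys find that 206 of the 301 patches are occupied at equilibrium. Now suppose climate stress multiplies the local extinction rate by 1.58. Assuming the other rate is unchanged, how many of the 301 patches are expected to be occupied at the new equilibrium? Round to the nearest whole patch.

151

Observed p* = 206/301 = 0.68439.
Balance c(1−p*) = e gives c = e/(1 − 0.68439) = 0.223/0.31561 = 0.70657.
New p* = 1 − e/c = 1 − 0.35234/0.70657 = 0.50134.
Expected occupied = 301 × 0.50134 = 150.90 ≈ 151.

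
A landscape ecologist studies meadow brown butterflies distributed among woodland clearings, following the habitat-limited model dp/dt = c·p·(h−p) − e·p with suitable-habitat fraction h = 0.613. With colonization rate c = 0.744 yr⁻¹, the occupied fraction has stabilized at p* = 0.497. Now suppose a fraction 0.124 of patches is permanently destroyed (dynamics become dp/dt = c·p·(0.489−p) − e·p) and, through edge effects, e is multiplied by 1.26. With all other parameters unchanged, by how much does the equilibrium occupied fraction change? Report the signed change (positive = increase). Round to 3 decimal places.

Balance c(h−p*) = e gives e = 0.744×(0.613 − 0.49700) = 0.08630.
New p* = 0.489 − e/c = 0.489 − 0.10874/0.74400 = 0.34284.
Δp* = 0.34284 − 0.49700 = -0.15416.

-0.154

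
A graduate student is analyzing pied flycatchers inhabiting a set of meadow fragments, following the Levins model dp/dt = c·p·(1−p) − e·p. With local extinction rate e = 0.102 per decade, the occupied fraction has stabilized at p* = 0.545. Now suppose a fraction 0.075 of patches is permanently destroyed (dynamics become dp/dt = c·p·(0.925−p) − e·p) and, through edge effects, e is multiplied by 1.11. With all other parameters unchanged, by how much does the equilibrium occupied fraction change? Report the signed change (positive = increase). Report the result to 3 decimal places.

Balance c(1−p*) = e gives c = e/(1 − 0.54500) = 0.102/0.45500 = 0.22418.
New p* = 0.925 − e/c = 0.925 − 0.11322/0.22418 = 0.41996.
Δp* = 0.41996 − 0.54500 = -0.12504.

-0.125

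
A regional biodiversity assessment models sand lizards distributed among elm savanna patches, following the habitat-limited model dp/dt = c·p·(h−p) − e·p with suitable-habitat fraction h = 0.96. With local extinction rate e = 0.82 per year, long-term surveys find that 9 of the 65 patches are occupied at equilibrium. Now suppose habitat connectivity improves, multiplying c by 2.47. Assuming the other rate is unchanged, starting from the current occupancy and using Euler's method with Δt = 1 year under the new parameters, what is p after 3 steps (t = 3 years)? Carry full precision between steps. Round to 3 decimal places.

0.655

Observed p* = 9/65 = 0.13846.
Balance c(h−p*) = e gives c = e/(0.96 − 0.13846) = 0.82/0.82154 = 0.99813.
Starting from p₀ = 0.13846; update p ← p + (dp/dt)·Δt with the new parameters.
step 1: Δp = +0.16690, p = 0.30536
step 2: Δp = +0.24244, p = 0.54780
step 3: Δp = +0.10750, p = 0.65529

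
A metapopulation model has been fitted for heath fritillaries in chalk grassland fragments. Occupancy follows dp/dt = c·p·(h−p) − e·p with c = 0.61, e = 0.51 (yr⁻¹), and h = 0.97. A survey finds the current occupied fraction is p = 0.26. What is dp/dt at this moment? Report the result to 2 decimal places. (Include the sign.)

Colonization term: c·p·(h−p) = 0.61×0.26×0.7100 = 0.11261.
Extinction term: e·p = 0.13260.
dp/dt = 0.11261 − 0.13260 = -0.01999.

-0.02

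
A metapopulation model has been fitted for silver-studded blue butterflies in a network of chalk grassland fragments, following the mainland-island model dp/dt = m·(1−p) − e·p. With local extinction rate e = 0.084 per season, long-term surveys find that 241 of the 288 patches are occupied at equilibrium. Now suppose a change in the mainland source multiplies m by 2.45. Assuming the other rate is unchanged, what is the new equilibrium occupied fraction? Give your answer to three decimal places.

Observed p* = 241/288 = 0.83681.
Balance m(1−p*) = e·p* gives m = e·p*/(1−p*) = 0.084×0.83681/0.16319 = 0.43074.
New p* = m/(m+e) = 1.05531/(1.05531+0.08400) = 0.92627.

0.926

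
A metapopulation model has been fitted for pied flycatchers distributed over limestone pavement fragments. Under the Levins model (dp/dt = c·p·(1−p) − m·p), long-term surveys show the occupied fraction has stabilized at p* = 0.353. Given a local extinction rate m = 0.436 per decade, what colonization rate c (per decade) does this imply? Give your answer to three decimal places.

0.674

At equilibrium c(1−p*) = m, so c = m/(1−p*).
c = 0.436/(1 − 0.353) = 0.436/0.6470 = 0.6739.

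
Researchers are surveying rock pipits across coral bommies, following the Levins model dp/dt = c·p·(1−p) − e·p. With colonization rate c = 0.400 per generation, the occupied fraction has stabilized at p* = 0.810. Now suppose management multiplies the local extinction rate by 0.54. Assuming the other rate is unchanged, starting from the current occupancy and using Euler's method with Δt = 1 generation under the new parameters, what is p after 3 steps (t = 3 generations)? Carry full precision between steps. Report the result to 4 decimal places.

0.8716

Balance c(1−p*) = e gives e = 0.400×(1 − 0.81000) = 0.07600.
Starting from p₀ = 0.81000; update p ← p + (dp/dt)·Δt with the new parameters.
step 1: Δp = +0.02832, p = 0.83832
step 2: Δp = +0.01981, p = 0.85813
step 3: Δp = +0.01348, p = 0.87161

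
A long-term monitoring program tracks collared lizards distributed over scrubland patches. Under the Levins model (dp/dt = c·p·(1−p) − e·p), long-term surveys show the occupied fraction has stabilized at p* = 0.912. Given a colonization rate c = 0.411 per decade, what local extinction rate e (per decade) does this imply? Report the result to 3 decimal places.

0.036

At equilibrium c(1−p*) = e.
e = 0.411 × (1 − 0.912) = 0.411 × 0.0880 = 0.0362.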